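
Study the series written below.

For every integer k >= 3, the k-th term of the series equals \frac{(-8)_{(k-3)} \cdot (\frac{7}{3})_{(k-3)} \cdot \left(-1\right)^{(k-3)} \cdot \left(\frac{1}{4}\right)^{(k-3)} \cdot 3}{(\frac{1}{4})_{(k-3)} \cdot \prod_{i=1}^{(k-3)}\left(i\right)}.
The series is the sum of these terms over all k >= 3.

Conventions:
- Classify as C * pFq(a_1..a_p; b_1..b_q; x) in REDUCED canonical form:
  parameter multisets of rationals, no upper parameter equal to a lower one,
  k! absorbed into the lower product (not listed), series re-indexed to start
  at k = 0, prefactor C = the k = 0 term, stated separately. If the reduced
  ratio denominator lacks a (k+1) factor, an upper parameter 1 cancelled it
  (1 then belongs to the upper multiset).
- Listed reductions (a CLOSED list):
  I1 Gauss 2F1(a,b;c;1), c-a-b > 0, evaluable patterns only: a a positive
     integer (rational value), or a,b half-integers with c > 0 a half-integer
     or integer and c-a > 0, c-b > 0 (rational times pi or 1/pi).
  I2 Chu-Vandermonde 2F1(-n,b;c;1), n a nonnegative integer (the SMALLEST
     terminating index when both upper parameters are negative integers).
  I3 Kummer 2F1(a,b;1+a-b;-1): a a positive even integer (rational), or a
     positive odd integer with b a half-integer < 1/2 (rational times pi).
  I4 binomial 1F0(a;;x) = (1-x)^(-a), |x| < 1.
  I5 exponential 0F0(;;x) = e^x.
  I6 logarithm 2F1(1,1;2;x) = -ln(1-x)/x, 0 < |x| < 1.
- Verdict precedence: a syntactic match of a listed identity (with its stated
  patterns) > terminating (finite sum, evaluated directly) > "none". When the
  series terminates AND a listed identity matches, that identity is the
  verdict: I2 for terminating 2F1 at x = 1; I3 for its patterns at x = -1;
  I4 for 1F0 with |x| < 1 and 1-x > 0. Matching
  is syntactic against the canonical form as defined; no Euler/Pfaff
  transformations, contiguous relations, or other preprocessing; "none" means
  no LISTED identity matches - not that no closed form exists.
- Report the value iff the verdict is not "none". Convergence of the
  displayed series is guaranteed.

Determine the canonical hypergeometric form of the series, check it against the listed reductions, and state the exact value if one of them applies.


Classification (C = 3): 2F1 with upper {-8, \frac{7}{3}}, lower {\frac{1}{4}}, argument x = -\frac{1}{4}. Verdict: terminating - upper -8 stops the sum at k = 8; the 9 terms are added exactly. Value: \frac{11730125951}{29111157}.

First insight: from the first term 3: the product of the first k integers (C = 3) is k!.
Adjacent-term ratio: r(k) = -\frac{1}{4} * (k-8) (k+\frac{7}{3}) / [(k+\frac{1}{4}) (k+1)] - poly over poly, x = -\frac{1}{4} from leading terms; C = 3 at k = 0.


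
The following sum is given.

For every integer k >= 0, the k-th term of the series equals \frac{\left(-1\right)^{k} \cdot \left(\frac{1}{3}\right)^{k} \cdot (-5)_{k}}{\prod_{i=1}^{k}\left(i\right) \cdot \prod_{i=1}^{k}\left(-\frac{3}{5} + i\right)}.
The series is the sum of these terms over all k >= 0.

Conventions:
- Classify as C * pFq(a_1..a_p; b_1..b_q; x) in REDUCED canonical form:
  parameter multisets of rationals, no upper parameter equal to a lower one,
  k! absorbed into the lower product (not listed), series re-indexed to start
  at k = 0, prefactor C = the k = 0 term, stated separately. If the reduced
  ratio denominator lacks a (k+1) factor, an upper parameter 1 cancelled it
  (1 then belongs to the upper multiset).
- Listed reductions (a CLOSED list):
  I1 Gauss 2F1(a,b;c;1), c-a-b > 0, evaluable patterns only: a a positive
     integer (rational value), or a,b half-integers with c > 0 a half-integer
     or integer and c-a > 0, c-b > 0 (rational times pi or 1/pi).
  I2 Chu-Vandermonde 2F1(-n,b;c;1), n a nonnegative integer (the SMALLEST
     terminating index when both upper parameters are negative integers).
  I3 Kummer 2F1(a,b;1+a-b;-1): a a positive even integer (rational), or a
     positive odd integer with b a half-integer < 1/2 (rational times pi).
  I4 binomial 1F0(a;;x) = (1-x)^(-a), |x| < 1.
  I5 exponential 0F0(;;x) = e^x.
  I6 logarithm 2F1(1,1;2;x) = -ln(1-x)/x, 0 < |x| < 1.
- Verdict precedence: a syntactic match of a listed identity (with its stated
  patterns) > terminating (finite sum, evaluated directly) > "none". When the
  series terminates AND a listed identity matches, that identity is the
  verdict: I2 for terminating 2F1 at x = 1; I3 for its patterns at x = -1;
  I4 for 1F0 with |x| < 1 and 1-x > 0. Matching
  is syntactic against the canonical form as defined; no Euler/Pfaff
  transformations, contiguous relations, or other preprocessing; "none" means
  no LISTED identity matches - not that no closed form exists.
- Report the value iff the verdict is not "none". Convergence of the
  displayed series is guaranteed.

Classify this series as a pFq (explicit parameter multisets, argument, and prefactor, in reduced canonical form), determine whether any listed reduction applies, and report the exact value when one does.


Prefactor 1, argument -\frac{1}{3}: 1F1 with upper {-5} over lower {\frac{2}{5}}. Verdict: terminating - the sum ends at index 5 because -5 is a negative integer; exact evaluation follows. Exact value: \frac{113596451}{15268176}.

Key observation: t_0 being 1, the product of the first k integers (C = 1, x = -1/3) is k!.
Consecutive-term ratio: r(k) = -\frac{1}{3} * (k-5) / [(k+\frac{2}{5}) (k+1)] ; factor over Q: parameters, x = -\frac{1}{3}, and C = 1.


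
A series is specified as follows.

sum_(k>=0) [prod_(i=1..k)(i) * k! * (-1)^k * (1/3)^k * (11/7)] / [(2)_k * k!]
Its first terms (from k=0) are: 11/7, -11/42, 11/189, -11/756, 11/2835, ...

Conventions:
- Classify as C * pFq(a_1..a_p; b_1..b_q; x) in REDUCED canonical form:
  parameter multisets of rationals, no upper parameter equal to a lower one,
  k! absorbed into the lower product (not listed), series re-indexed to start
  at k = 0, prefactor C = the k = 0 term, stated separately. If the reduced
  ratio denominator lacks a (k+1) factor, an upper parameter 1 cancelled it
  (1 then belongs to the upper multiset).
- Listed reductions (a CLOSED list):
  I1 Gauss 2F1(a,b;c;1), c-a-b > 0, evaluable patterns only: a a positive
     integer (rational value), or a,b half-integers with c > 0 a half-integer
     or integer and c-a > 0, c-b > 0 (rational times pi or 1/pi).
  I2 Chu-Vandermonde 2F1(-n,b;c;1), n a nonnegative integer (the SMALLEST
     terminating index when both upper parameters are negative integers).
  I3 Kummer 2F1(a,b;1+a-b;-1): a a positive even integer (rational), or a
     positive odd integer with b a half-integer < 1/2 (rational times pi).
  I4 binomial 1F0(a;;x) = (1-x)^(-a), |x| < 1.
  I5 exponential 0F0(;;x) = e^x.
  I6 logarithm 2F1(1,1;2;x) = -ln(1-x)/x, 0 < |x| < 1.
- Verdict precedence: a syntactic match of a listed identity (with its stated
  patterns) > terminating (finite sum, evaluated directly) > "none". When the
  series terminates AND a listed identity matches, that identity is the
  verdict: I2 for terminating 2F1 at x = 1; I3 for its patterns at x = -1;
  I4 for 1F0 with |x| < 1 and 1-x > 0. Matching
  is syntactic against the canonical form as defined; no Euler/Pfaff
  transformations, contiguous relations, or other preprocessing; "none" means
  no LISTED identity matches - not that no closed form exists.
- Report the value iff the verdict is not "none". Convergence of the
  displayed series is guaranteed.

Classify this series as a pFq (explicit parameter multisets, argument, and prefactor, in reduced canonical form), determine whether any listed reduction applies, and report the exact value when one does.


Prefactor 11/7, argument -1/3: 2F1 with upper {1, 1} over lower {2}. Verdict: the I6 logarithm reduction fires (the logarithm: parameters (1,1;2), x = -1/3). Exact value: (33/7) * ln(4/3).

First insight: t_0 being 11/7, the (-1)^k factor (C = 11/7, x = -1/3) folds into the argument's sign.
Adjacent-term ratio: r(k) = (-1/3) * (k+1) (k+1) / [(k+2) (k+1)] - poly over poly, x = (-1/3) from leading terms; C = 11/7 at k = 0.


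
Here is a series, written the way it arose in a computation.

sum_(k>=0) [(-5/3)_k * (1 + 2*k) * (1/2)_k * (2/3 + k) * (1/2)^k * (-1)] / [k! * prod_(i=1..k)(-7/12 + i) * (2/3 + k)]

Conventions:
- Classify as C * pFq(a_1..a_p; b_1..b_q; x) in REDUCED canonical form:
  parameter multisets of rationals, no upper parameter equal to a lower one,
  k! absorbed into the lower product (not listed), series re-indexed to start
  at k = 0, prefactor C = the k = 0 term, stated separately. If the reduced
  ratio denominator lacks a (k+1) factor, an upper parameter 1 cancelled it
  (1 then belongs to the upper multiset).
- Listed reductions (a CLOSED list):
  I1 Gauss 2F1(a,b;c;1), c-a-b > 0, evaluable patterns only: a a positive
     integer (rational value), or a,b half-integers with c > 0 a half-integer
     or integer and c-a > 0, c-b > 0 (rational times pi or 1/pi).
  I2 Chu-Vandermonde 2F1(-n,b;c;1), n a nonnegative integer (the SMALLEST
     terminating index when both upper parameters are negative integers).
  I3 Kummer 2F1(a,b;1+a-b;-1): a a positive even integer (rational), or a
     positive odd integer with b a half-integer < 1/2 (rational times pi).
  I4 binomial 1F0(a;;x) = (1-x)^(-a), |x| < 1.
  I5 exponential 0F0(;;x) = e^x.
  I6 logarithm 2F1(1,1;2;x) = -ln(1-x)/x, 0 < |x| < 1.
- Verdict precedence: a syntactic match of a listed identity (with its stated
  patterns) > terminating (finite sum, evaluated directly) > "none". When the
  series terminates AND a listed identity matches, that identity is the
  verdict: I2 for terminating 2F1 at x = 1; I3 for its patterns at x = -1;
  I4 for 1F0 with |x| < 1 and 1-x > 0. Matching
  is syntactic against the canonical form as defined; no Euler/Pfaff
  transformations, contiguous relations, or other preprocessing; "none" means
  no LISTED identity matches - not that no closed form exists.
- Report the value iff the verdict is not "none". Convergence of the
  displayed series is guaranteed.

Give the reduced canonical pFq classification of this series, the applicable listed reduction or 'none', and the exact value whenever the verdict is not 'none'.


First insight: from the first term -1: the (2k+1) factor (C = -1) shifts (1/2)_k to (3/2)_k.
Adjacent-term ratio: r(k) = (1/2) * (k-5/3) (k+3/2) / [(k+5/12) (k+1)] - poly over poly, x = (1/2) from leading terms; C = -1 at k = 0.

Prefactor -1, argument 1/2: 2F1 with upper {-5/3, 3/2} over lower {5/12}. Verdict: none - at argument 1/2 the multisets {-5/3, 3/2} ; {5/12} match no listed identity.


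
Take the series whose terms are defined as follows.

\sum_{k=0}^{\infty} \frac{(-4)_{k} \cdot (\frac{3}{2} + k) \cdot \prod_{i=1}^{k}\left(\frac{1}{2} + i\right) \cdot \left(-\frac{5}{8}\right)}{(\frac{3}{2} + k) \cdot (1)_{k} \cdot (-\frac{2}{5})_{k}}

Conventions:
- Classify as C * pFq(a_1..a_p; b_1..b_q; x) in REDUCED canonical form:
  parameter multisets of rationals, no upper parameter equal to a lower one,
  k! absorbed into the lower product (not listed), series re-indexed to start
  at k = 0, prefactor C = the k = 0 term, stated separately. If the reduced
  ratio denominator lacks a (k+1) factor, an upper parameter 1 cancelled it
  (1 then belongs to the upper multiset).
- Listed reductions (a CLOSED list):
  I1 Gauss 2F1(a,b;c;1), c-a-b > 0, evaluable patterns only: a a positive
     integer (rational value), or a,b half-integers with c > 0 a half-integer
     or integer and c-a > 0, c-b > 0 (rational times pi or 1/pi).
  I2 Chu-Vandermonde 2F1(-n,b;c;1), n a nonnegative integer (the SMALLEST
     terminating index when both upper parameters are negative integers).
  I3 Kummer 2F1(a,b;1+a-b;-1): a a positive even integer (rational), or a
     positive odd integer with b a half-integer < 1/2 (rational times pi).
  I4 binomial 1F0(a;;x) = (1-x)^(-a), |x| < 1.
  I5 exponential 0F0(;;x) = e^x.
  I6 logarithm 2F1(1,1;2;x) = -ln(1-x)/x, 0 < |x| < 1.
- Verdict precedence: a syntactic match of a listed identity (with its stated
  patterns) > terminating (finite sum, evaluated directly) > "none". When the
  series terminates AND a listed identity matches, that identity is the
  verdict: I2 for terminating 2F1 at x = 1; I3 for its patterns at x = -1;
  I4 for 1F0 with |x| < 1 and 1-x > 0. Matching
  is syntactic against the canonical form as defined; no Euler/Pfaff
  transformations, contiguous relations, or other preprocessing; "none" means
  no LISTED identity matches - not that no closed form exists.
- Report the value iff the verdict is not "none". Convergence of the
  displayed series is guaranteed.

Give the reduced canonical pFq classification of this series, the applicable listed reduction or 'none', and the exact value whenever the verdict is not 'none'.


First insight: t_0 being -\frac{5}{8}, the running product (prefactor -5/8) telescopes to a rising factorial.
Adjacent-term ratio: r(k) = 1 * (k-4) (k+\frac{3}{2}) / [(k-\frac{2}{5}) (k+1)] - rational in k, leading ratio 1; with t_0 = -\frac{5}{8}, classification follows.

With C = -\frac{5}{8}: the canonical form is 2F1(-4, \frac{3}{2}; -\frac{2}{5}; 1). Verdict: this is the Chu-Vandermonde identity I2 (terminating 2F1 at x = 1 with n = 4, b = 3/2, c = -\frac{2}{5}). Its exact value is \frac{3135}{26624}.


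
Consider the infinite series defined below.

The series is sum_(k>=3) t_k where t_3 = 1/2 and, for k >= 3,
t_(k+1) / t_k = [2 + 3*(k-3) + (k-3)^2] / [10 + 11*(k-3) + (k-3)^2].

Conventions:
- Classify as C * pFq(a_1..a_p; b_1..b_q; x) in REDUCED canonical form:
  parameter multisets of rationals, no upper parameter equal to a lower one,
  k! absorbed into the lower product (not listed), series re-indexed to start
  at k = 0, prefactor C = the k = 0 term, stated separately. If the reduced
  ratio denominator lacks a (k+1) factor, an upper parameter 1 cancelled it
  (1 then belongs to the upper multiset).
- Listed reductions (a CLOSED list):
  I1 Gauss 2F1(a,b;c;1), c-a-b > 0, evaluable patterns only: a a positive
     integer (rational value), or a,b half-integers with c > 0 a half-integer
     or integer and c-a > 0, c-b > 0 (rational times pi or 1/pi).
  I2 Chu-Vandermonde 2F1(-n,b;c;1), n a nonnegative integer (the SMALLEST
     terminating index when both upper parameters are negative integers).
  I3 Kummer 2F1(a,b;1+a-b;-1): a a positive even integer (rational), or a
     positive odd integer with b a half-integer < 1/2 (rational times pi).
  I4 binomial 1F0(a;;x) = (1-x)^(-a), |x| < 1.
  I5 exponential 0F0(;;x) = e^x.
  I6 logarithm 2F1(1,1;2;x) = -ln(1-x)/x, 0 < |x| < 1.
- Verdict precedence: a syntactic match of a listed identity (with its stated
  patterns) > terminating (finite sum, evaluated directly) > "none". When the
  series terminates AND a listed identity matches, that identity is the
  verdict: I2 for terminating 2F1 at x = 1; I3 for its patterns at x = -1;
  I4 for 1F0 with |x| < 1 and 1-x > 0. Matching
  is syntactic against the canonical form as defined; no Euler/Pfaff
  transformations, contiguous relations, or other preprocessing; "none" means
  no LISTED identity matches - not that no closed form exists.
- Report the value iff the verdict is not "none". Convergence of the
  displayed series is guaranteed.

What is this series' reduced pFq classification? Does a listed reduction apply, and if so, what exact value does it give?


With C = 1/2: the canonical form is 2F1(1, 2; 10; 1). Verdict: the Gauss summation I1 matches (x = 1: the Gamma ratio telescopes since c-a-b = 7 > 0 and a = 1 in Z>0). Sum: 9/14.

The tell: from the first term 1/2: the expanded ratio factors over Q; C = 1/2, roots give parameters.
Term ratio: r(k) = 1 * (k+1) (k+2) / [(k+10) (k+1)] ; factor over Q: parameters, x = 1, and C = 1/2.


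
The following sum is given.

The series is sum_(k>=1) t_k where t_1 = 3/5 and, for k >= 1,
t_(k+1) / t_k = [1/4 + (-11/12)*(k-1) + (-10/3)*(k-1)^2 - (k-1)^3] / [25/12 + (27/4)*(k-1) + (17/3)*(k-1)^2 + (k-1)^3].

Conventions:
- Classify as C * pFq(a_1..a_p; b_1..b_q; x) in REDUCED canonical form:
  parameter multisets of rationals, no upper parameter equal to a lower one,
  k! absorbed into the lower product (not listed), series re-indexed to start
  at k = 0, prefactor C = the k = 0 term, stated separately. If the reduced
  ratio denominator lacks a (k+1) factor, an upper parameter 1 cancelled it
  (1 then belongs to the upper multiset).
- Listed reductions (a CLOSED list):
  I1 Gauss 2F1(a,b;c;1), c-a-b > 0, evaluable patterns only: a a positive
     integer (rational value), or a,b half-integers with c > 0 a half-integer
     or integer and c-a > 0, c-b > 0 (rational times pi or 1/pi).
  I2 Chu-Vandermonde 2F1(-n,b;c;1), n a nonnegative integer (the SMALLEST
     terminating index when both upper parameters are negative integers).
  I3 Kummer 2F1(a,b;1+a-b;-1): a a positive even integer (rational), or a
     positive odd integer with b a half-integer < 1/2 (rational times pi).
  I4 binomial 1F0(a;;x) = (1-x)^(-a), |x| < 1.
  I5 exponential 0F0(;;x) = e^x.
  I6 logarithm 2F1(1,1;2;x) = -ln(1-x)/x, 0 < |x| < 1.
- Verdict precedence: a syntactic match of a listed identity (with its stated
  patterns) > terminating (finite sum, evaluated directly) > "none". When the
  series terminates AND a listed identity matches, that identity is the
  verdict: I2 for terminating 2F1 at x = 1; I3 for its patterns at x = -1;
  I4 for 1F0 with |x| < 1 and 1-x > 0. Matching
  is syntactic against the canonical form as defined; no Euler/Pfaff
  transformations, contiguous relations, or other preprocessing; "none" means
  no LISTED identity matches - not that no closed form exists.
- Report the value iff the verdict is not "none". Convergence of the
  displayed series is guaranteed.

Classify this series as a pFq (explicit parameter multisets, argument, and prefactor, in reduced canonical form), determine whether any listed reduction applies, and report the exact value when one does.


Reduced: x = -1, 2F1, upper = {-1/6, 3}, lower = {25/6}, C = 3/5. Verdict: none. A 2F1 with upper {-1/6, 3} fits none of I1-I6 at x = -1; the sum runs forever.

First insight: t_0 being 3/5, cancel k + 1/2 from the displayed ratio first; then C = 3/5, x = -1.
Ratio: r(k) = (-1) * (k-1/6) (k+3) / [(k+25/6) (k+1)] ; factor over Q: parameters, x = (-1), and C = 3/5.


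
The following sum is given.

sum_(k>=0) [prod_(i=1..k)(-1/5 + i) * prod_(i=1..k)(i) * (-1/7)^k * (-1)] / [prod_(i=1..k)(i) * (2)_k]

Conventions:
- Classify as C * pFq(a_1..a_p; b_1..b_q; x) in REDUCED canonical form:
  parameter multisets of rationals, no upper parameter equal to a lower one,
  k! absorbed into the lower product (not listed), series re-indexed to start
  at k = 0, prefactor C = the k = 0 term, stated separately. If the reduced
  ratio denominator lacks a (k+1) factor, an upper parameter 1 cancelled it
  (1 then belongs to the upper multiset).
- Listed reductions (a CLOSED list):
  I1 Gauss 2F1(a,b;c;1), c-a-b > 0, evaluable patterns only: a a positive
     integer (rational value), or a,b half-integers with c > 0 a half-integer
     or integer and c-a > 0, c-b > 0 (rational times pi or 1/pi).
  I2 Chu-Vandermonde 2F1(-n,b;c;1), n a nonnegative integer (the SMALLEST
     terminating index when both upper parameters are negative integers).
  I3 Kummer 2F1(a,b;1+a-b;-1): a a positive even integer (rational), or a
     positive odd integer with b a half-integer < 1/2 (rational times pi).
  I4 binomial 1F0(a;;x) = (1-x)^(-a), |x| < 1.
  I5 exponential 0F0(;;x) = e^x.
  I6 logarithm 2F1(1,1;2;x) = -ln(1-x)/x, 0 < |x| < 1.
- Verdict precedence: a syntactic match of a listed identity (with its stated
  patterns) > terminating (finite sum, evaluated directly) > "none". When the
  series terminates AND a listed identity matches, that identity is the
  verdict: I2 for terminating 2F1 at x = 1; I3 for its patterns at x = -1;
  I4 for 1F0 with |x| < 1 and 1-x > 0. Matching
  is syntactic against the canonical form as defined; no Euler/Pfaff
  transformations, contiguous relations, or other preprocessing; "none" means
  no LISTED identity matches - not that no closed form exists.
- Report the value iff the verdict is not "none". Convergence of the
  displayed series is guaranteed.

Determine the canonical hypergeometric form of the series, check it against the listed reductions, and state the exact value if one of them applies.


With C = -1: the canonical form is 2F1(4/5, 1; 2; -1/7). Verdict: none (x = -1/7): each listed identity misses the multisets {4/5, 1} ; {2}.

First insight: x = (-1/7) and the running product (C = -1, x = -1/7) telescopes to a rising factorial.
Step ratio: r(k) = (-1/7) * (k+4/5) (k+1) / [(k+2) (k+1)] ; factor over Q: parameters, x = (-1/7), and C = -1.


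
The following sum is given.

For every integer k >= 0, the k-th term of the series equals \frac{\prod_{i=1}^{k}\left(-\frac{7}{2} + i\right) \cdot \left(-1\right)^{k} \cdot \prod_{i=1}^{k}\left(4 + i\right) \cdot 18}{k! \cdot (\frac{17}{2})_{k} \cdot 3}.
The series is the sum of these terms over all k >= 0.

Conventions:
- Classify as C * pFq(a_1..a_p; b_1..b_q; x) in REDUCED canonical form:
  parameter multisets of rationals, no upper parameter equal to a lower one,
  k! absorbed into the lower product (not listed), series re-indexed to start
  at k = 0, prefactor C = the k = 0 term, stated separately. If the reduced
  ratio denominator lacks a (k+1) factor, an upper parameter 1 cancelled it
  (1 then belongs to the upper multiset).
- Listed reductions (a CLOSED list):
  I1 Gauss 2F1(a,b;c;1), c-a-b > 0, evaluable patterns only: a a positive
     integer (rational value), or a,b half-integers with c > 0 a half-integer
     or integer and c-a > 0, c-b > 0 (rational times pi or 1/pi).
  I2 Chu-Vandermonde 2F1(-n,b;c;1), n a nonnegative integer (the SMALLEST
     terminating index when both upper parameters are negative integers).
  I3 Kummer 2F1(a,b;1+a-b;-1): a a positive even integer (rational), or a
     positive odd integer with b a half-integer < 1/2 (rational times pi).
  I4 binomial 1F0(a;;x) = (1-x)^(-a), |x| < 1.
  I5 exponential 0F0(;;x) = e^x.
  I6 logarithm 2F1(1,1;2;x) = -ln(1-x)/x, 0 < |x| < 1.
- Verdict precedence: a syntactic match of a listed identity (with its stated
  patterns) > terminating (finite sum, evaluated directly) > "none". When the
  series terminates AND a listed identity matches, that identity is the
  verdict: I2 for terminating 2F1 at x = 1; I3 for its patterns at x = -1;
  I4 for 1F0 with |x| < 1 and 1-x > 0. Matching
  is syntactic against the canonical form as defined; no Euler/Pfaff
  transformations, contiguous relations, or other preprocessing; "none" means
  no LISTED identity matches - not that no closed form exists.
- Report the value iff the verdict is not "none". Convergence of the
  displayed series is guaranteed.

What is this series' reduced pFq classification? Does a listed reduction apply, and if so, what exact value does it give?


Prefactor 6, argument -1: 2F1 with upper {-\frac{5}{2}, 5} over lower {\frac{17}{2}}. Verdict (x = -1): the Kummer evaluation I3 applies (x = -1; c = \frac{17}{2} equals 1+a-b for upper {-\frac{5}{2}, 5}: listed pattern). Exact value: \frac{405405}{65536} \cdot \pi.

The tell: t_0 being 6, the constant factors (C = 6) combine into one prefactor.
Adjacent-term ratio: r(k) = -1 * (k-\frac{5}{2}) (k+5) / [(k+\frac{17}{2}) (k+1)] - rational in k. x = -1; t_0 = 6; negate the roots.


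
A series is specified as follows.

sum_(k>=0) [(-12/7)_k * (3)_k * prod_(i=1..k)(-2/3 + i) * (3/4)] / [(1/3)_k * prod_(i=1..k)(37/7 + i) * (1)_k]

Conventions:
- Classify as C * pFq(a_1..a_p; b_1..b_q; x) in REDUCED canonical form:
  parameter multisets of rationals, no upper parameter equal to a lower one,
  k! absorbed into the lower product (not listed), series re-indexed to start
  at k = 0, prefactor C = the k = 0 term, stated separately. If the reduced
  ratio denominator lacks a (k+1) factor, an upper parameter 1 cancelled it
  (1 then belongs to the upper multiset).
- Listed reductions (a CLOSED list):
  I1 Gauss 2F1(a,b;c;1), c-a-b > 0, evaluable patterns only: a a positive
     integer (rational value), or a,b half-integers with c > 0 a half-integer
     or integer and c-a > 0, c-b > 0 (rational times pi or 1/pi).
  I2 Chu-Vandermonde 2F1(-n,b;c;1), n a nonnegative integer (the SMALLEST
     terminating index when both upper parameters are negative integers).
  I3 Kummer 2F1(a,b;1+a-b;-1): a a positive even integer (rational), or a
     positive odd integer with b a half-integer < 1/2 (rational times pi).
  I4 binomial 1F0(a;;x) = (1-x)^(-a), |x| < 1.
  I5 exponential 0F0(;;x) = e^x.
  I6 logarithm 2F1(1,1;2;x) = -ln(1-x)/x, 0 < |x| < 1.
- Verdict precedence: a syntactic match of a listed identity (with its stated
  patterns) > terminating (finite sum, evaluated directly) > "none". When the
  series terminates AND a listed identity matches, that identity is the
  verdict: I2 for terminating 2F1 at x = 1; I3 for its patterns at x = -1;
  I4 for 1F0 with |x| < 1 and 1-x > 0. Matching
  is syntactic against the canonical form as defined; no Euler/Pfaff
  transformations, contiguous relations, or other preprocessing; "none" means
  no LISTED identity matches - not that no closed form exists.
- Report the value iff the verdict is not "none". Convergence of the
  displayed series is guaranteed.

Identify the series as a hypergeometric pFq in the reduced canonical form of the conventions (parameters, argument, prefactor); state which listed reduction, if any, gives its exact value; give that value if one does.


Canonical form: C = 3/4 times 2F1 with upper {-12/7, 3}, lower {44/7}, x = 1. Verdict: this is Gauss (I1, integer-parameter pattern) (x = 1: the Gamma ratio telescopes since c-a-b = 5 > 0 and a = 3 in Z>0). Its exact value is 2553/9604.

Key step: from the first term 3/4: the parameter 1/3 appears in both the upper and lower lists and cancels.
Term ratio: r(k) = 1 * (k-12/7) (k+3) / [(k+44/7) (k+1)] ; factor over Q: parameters, x = 1, and C = 3/4.


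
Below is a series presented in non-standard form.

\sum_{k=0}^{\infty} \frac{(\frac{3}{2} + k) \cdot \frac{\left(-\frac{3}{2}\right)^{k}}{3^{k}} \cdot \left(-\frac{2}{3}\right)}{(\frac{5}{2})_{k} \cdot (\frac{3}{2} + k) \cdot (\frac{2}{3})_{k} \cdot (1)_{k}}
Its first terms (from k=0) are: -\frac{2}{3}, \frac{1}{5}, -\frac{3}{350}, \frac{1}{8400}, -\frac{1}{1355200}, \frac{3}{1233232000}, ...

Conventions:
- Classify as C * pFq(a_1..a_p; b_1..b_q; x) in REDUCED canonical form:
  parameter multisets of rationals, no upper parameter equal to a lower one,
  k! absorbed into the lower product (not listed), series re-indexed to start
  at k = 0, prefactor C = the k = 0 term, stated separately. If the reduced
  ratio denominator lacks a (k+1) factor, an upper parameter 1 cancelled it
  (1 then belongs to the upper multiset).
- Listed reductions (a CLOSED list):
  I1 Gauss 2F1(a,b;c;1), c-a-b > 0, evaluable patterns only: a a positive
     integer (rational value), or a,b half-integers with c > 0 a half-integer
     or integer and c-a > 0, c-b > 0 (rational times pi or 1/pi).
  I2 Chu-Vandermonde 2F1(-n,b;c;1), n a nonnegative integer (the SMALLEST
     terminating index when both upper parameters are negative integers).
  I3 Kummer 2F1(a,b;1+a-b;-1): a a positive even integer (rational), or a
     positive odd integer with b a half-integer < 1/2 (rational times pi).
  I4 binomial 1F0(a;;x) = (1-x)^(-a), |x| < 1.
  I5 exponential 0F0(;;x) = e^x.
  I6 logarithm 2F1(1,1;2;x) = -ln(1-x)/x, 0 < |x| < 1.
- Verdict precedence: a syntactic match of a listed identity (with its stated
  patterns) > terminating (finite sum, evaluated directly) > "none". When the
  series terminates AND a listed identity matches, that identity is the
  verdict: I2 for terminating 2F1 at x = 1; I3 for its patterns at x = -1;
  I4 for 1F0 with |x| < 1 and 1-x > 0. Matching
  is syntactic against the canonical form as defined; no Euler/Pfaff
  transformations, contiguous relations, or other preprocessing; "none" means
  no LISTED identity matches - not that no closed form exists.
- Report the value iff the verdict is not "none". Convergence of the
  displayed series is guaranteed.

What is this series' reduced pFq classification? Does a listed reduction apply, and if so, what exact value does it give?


Reduced: x = -\frac{1}{2}, 0F2, upper = {-}, lower = {\frac{2}{3}, \frac{5}{2}}, C = -\frac{2}{3}. Verdict: none. A 0F2 with upper {-} fits none of I1-I6 at x = -\frac{1}{2}; the sum runs forever.

Structural cue: t_0 being -\frac{2}{3}, (1)_k (C = -2/3, x = -1/2) is k! itself.
Ratio: r(k) = -\frac{1}{2} * 1 / [(k+\frac{2}{3}) (k+\frac{5}{2}) (k+1)] - poly over poly, x = -\frac{1}{2} from leading terms; C = -\frac{2}{3} at k = 0.


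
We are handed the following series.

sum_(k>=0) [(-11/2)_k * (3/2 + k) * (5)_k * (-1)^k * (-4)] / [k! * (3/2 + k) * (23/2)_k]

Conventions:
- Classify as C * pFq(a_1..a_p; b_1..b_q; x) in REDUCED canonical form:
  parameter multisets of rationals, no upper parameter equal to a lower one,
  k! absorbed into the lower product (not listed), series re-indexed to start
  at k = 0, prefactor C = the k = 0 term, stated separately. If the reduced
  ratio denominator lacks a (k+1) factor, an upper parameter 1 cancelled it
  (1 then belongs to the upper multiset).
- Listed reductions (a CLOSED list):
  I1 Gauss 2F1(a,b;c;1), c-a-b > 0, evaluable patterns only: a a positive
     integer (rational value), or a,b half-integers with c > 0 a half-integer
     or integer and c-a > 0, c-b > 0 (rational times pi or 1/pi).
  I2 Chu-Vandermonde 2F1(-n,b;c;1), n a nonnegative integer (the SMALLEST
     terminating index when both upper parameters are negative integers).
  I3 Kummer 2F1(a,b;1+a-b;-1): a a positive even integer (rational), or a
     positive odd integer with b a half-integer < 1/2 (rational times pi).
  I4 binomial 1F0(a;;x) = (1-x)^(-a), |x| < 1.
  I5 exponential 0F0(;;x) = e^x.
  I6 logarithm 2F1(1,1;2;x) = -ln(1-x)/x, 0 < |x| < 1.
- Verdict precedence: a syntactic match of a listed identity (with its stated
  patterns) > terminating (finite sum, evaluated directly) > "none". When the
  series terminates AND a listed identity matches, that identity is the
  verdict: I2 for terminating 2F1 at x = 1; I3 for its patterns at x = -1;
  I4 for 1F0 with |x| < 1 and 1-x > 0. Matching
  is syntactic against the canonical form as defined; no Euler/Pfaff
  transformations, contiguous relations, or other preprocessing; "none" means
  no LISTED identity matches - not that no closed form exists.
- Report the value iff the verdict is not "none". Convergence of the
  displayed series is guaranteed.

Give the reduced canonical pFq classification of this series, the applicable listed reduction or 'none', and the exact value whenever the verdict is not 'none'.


Prefactor -4, argument -1: 2F1 with upper {-11/2, 5} over lower {23/2}. Verdict at x = -1: the Kummer evaluation I3 matches (x = -1; c = 23/2 equals 1+a-b for upper {-11/2, 5}: listed pattern). Hence: (-43648605/4194304) * pi.

The tell: t_0 = -4 here, and striking the common factor k + 3/2 reduces the term (C = -4).
Consecutive-term ratio: r(k) = (-1) * (k-11/2) (k+5) / [(k+23/2) (k+1)] ; factor over Q: parameters, x = (-1), and C = -4.


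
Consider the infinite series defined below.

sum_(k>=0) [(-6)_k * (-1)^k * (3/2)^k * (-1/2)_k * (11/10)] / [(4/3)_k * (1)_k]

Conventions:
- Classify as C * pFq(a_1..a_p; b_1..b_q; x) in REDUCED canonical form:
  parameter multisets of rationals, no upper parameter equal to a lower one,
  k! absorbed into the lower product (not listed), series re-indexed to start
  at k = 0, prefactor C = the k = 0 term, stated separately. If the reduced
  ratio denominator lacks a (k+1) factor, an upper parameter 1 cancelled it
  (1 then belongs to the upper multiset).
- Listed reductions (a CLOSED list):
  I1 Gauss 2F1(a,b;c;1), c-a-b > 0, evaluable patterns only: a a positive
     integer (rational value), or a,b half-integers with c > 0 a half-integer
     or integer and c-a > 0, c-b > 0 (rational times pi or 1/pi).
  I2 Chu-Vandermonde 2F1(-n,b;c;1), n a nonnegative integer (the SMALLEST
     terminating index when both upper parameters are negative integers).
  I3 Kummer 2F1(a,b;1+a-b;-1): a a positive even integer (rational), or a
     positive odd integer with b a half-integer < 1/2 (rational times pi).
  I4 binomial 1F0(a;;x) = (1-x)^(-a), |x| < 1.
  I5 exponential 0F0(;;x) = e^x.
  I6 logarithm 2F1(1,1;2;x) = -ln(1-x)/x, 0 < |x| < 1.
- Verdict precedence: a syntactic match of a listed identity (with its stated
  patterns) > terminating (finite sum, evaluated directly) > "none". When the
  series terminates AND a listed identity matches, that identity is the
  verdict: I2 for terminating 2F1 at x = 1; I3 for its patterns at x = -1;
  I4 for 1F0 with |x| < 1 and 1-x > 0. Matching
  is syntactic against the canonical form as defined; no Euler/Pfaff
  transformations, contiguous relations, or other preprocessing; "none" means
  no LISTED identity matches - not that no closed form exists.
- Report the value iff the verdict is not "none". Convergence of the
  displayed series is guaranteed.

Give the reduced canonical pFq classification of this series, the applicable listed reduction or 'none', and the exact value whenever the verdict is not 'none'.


With C = 11/10: the canonical form is 2F1(-6, -1/2; 4/3; -3/2). Verdict: terminating - upper parameter -6 makes this a finite sum (last index 6), evaluated exactly. Sum: -98185611623/9064939520.

First insight: t_0 being 11/10, the (-1)^k factor (prefactor 11/10) folds into the argument's sign.
Adjacent-term ratio: r(k) = (-3/2) * (k-6) (k-1/2) / [(k+4/3) (k+1)] - rational in k. x = (-3/2); t_0 = 11/10; negate the roots.


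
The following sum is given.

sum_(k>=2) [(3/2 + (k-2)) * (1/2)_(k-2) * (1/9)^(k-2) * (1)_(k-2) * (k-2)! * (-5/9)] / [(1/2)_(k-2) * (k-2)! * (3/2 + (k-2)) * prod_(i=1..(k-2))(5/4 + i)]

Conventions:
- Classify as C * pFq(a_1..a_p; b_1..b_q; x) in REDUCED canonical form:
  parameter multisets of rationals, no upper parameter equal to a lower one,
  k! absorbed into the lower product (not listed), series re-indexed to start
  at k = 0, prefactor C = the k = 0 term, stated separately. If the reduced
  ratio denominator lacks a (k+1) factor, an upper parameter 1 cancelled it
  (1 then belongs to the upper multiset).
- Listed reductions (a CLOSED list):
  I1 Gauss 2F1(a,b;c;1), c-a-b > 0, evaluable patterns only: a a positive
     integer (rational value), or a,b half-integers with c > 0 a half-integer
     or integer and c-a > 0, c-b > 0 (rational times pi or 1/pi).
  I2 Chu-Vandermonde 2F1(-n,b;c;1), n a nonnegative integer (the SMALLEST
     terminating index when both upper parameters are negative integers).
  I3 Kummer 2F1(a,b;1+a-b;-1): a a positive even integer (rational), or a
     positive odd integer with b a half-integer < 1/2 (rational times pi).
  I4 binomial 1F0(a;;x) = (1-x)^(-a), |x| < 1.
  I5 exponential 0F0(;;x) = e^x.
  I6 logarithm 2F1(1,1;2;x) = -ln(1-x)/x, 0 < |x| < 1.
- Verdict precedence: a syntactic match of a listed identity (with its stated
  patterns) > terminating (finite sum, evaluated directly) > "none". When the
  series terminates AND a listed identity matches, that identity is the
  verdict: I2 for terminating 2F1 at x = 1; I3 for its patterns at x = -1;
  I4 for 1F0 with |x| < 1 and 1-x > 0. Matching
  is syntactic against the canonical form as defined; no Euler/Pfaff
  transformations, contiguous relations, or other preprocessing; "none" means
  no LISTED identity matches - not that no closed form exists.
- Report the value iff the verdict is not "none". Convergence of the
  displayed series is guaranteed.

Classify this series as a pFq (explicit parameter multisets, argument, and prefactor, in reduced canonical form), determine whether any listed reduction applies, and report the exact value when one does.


Classification (C = -5/9): 2F1 with upper {1, 1}, lower {9/4}, argument x = 1/9. Verdict: none - this 2F1 at x = 1/9 matches no listed pattern, and upper {1, 1} holds no stopper.

First insight: t_0 = -5/9 here, and the parameter 1/2 appears in both the upper and lower lists and cancels (alongside the other common factor).
Adjacent-term ratio: r(k) = (1/9) * (k+1) (k+1) / [(k+9/4) (k+1)] - rational in k, leading ratio (1/9); with t_0 = -5/9, classification follows.


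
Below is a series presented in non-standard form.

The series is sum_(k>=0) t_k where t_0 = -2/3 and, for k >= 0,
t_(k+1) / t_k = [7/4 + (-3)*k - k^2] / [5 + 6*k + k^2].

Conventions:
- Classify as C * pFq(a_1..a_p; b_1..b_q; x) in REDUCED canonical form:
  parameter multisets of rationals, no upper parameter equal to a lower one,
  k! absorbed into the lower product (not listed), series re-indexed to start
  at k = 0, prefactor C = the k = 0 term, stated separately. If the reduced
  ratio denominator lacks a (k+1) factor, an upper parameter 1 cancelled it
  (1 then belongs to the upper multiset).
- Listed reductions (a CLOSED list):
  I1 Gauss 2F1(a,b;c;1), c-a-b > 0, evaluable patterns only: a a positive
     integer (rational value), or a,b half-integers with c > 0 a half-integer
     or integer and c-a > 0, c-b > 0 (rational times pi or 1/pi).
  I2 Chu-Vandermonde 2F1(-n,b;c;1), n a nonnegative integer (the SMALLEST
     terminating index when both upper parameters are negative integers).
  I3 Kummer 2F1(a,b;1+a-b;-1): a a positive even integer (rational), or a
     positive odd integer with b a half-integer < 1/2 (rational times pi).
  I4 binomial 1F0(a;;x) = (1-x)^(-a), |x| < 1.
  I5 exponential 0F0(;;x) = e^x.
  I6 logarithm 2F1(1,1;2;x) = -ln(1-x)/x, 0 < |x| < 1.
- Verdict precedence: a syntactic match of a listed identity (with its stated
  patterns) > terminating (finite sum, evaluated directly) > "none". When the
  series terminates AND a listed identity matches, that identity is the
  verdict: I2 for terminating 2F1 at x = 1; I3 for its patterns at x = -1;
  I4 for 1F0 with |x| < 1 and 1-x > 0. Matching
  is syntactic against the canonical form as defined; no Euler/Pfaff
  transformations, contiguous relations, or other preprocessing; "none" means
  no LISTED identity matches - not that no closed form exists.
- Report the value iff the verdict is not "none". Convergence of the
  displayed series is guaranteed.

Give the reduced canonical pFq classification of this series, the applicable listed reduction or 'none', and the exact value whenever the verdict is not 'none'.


Canonical form: C = -2/3 times 2F1 with upper {-1/2, 7/2}, lower {5}, x = -1. Verdict: no listed reduction: x = -1 and upper {-1/2, 7/2} fail every I1-I6 pattern.

The tell: t_0 being -2/3, roots of the ratio polynomials (prefactor -2/3) are the negated parameters.
Term ratio: r(k) = (-1) * (k-1/2) (k+7/2) / [(k+5) (k+1)] - rational in k. x = (-1); t_0 = -2/3; negate the roots.


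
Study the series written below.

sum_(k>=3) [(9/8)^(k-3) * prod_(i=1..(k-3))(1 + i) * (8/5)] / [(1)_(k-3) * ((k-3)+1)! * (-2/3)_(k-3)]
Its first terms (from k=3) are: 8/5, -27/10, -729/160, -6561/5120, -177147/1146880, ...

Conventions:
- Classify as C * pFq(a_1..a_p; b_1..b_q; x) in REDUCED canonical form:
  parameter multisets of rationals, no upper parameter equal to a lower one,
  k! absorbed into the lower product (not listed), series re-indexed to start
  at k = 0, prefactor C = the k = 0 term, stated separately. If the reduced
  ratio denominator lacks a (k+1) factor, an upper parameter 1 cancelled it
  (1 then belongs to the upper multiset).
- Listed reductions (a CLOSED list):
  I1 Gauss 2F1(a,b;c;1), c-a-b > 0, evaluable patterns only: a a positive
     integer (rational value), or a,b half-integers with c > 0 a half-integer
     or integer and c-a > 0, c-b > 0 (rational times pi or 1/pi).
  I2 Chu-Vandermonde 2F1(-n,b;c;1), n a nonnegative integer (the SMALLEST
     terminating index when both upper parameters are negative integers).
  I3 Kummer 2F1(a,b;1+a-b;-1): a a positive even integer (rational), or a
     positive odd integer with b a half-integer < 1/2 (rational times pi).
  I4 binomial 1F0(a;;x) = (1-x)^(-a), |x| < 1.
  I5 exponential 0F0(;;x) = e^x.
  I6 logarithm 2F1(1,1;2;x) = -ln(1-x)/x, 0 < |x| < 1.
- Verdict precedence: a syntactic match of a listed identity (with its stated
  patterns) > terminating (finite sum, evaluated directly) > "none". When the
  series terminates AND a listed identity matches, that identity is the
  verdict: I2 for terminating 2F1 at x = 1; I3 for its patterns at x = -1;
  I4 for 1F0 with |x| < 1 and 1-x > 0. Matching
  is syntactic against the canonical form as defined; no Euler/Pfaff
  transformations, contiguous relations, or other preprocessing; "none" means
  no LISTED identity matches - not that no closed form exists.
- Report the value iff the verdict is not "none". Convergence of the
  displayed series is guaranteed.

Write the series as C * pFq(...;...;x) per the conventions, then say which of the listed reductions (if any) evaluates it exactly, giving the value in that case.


Key observation: x = (9/8) and the running product (C = 8/5) telescopes to a rising factorial.
Step ratio: r(k) = (9/8) * 1 / [(k-2/3) (k+1)] - rational in k, leading ratio (9/8); with t_0 = 8/5, classification follows.

At argument 9/8: a 0F1 with upper {-}, lower {-2/3}, scaled by C = 8/5. Verdict: no listed reduction: x = 9/8 and upper {-} fail every I1-I6 pattern.
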